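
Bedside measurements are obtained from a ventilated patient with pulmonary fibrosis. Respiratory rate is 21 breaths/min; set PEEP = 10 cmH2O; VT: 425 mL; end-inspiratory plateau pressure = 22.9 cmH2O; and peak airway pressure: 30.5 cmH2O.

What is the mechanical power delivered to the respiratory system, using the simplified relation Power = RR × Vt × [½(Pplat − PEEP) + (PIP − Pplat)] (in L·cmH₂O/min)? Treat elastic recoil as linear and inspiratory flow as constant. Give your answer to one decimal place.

Per-breath work = Vt × [½(Pplat−PEEP) + (PIP−Pplat)] = 0.425 × [0.5×12.9 + 7.6] = 0.425 × 14.05 = 5.971 L·cmH2O.
Power = 21 × 5.971 = 125.39 L·cmH2O/min.

125.4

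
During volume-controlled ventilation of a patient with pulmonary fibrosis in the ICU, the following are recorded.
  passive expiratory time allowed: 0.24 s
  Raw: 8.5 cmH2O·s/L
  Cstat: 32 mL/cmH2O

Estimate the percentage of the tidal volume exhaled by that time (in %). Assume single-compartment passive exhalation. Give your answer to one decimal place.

58.6

τ = R × C = 8.5 × 32 mL/cmH2O = 8.5 × 0.032 L/cmH2O = 0.272 s.
Passive exhalation: V(t)/V₀ = e^(−t/τ) = e^(−0.24/0.272) = 0.4138.
Fraction exhaled = 1 − 0.4138 = 0.5862 → 58.62%.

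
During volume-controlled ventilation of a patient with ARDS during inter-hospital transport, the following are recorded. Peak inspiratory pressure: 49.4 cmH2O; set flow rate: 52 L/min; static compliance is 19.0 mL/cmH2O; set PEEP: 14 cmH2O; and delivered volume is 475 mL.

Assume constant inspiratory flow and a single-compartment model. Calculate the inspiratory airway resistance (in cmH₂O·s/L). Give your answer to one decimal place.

12.0

Flow: 52 L/min ÷ 60 = 0.8667 L/s.
Equation of motion (constant flow): PIP = Vt/C + R·V̇ + PEEP.
R·V̇ = PIP − Vt/C − PEEP = 49.4 − 475/19.0 − 14 = 49.4 − 25.0 − 14 = 10.4 cmH2O.
R = 10.4 / 0.8667 = 12.0 cmH2O·s/L.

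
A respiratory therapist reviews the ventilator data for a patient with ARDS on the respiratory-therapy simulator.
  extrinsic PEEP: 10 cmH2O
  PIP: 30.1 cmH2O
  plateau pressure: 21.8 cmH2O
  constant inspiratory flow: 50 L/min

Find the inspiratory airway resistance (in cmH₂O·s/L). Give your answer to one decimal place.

Flow: 50 L/min ÷ 60 = 0.8333 L/s.
Raw = (PIP − Pplat) / flow = (30.1 − 21.8) / 0.8333 = 8.3 / 0.8333 = 9.96 cmH2O·s/L.

10.0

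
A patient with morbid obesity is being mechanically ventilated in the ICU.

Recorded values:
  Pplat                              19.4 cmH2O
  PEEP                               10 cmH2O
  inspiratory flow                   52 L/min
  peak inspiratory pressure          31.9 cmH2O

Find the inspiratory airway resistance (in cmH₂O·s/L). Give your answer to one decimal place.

14.4

Flow: 52 L/min ÷ 60 = 0.8667 L/s.
Raw = (PIP − Pplat) / flow = (31.9 − 19.4) / 0.8667 = 12.5 / 0.8667 = 14.423 cmH2O·s/L.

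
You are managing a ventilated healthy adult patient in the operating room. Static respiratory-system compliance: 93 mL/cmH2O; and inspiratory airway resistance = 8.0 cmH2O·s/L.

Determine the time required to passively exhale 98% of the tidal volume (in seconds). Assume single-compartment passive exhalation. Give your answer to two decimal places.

τ = R × C = 8.0 × 93 mL/cmH2O = 8.0 × 0.093 L/cmH2O = 0.744 s.
Exhaled fraction f = 1 − e^(−t/τ) → t = −τ·ln(1 − f) = −0.744·ln(0.02) = 2.911 s.

2.91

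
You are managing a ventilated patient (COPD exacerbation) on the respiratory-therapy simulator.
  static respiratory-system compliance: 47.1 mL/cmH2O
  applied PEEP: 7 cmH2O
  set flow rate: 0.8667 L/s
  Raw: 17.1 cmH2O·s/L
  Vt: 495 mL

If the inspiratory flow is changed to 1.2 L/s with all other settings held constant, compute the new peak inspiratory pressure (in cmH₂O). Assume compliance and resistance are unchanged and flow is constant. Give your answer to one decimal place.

PIP = Vt/C + R·V̇ + PEEP (constant-flow equation of motion).
Only the resistive term changes: ΔPIP = R × ΔV̇ = 17.1 × (1.2 − 0.8667) = 17.1 × 0.3333 = 5.699 cmH2O.
Original PIP = 495/47.1 + 17.1×0.8667 + 7 = 32.33 cmH2O; new PIP = 32.33 + (5.699) = 38.029 cmH2O.

38.0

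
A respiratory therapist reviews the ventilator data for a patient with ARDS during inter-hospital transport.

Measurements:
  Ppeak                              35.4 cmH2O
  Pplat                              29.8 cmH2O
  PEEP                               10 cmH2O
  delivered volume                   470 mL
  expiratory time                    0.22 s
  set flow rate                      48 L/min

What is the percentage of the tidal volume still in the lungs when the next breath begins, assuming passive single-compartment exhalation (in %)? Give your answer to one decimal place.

26.6

Flow: 48 L/min ÷ 60 = 0.8 L/s.
R = (PIP − Pplat)/V̇ = (35.4 − 29.8) / 0.8 = 5.6/0.8 = 7.0 cmH2O·s/L.
C = Vt/(Pplat − PEEP) = 470.0 / (29.8 − 10) = 470.0/19.8 = 23.737 mL/cmH2O.
τ = R × C = 7.0 × 0.02374 L/cmH2O = 0.1662 s.
Fraction remaining at end-expiration = e^(−Te/τ) = e^(−0.22/0.1662) = 0.2661 → 26.61%.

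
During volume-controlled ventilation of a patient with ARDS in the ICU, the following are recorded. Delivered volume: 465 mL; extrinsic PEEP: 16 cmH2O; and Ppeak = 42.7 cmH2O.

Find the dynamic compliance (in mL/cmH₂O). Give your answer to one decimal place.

Dynamic compliance = Vt / (PIP − PEEP) = 465 / (42.7 − 16) = 465 / 26.7 = 17.416 mL/cmH2O.

17.4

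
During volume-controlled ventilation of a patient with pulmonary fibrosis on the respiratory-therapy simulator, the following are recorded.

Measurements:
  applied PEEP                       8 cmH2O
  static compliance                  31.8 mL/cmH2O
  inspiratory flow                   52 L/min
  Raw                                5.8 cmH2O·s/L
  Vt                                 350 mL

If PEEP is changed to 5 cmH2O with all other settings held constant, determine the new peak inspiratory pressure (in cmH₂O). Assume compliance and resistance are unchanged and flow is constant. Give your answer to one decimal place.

21.0

Flow: 52 L/min ÷ 60 = 0.8667 L/s.
PIP = Vt/C + R·V̇ + PEEP (constant-flow equation of motion).
Only the baseline term changes: ΔPIP = ΔPEEP = 5 − 8 = -3.0 cmH2O.
Original PIP = 350/31.8 + 5.8×0.8667 + 8 = 24.033 cmH2O; new PIP = 24.033 + (-3.0) = 21.033 cmH2O.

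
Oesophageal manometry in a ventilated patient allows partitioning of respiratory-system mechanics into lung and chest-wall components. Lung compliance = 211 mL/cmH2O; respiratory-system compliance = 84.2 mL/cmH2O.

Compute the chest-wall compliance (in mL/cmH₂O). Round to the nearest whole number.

140

1/Ccw = 1/Crs − 1/CL.
1/Ccw = 1/84.2 − 1/211 = 0.007137.
Ccw = 140.11 mL/cmH2O.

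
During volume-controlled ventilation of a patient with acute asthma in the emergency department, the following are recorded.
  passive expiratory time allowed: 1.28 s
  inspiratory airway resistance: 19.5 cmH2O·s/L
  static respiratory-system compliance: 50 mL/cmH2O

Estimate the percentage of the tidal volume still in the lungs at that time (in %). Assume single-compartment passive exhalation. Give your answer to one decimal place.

τ = R × C = 19.5 × 50 mL/cmH2O = 19.5 × 0.050 L/cmH2O = 0.975 s.
Passive exhalation: V(t)/V₀ = e^(−t/τ) = e^(−1.28/0.975) = 0.2691.
Fraction remaining = 0.2691 → 26.91%.

26.9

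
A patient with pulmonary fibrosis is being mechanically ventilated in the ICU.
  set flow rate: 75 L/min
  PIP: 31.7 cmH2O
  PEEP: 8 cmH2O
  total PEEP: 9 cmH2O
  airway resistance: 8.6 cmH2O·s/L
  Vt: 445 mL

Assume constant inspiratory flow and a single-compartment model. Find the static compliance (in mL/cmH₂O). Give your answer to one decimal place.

Flow: 75 L/min ÷ 60 = 1.25 L/s.
Total PEEP = 9 cmH2O (set 8 + intrinsic 1); this is the baseline alveolar pressure.
Equation of motion (constant flow): PIP = Vt/C + R·V̇ + PEEP.
Vt/C = PIP − R·V̇ − PEEP = 31.7 − 8.6×1.25 − 9 = 31.7 − 10.75 − 9 = 11.95 cmH2O.
C = Vt / 11.95 = 445 / 11.95 = 37.238 mL/cmH2O.

37.2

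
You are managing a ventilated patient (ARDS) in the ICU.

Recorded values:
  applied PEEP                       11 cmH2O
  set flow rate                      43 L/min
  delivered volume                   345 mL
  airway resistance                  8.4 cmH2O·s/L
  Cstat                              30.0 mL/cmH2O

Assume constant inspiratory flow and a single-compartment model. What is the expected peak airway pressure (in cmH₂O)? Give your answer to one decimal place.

28.5

Flow: 43 L/min ÷ 60 = 0.7167 L/s.
Equation of motion (constant flow): PIP = Vt/C + R·V̇ + PEEP.
PIP = 345/30.0 + 8.4×0.7167 + 11 = 11.5 + 6.02 + 11 = 28.52 cmH2O.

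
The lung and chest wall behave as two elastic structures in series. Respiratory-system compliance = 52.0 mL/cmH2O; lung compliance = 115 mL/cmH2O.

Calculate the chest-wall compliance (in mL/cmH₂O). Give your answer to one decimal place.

1/Ccw = 1/Crs − 1/CL.
1/Ccw = 1/52.0 − 1/115 = 0.01054.
Ccw = 94.877 mL/cmH2O.

94.9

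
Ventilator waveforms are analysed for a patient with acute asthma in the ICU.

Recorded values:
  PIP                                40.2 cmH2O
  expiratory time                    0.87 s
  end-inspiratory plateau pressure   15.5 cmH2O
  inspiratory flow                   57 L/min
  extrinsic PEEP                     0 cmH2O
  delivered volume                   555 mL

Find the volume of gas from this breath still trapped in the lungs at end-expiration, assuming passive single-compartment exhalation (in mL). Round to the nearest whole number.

Flow: 57 L/min ÷ 60 = 0.95 L/s.
R = (PIP − Pplat)/V̇ = (40.2 − 15.5) / 0.95 = 24.7/0.95 = 26.0 cmH2O·s/L.
C = Vt/(Pplat − PEEP) = 555.0 / (15.5 − 0) = 555.0/15.5 = 35.806 mL/cmH2O.
τ = R × C = 26.0 × 0.03581 L/cmH2O = 0.9311 s.
Fraction remaining = e^(−Te/τ) = e^(−0.87/0.9311) = 0.3928.
Trapped volume = 555.0 × 0.3928 = 218.0 mL.

218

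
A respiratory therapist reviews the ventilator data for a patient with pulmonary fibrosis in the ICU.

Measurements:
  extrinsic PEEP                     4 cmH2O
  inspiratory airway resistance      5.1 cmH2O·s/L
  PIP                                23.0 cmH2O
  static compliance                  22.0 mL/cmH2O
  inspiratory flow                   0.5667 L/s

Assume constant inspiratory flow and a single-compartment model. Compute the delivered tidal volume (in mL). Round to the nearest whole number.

Equation of motion (constant flow): PIP = Vt/C + R·V̇ + PEEP.
Vt/C = PIP − R·V̇ − PEEP = 23.0 − 2.89 − 4 = 16.11 cmH2O.
Vt = C × 16.11 = 22.0 × 16.11 = 354.42 mL.

354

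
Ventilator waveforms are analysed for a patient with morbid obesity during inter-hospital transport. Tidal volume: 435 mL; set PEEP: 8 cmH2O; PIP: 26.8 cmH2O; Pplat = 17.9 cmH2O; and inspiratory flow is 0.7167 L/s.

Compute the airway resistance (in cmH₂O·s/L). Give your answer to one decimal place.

Raw = (PIP − Pplat) / flow = (26.8 − 17.9) / 0.7167 = 8.9 / 0.7167 = 12.418 cmH2O·s/L.

12.4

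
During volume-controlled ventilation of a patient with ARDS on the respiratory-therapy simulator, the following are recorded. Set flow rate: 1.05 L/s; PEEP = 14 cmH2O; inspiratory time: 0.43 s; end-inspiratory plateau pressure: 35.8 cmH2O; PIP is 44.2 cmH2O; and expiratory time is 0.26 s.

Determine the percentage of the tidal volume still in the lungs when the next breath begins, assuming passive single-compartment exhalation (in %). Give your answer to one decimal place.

20.8

Vt = flow × Ti = 1.05 L/s × 0.43 s × 1000 mL/L = 451.5 mL.
R = (PIP − Pplat)/V̇ = (44.2 − 35.8) / 1.05 = 8.4/1.05 = 8.0 cmH2O·s/L.
C = Vt/(Pplat − PEEP) = 451.5 / (35.8 − 14) = 451.5/21.8 = 20.711 mL/cmH2O.
τ = R × C = 8.0 × 0.02071 L/cmH2O = 0.1657 s.
Fraction remaining at end-expiration = e^(−Te/τ) = e^(−0.26/0.1657) = 0.2082 → 20.82%.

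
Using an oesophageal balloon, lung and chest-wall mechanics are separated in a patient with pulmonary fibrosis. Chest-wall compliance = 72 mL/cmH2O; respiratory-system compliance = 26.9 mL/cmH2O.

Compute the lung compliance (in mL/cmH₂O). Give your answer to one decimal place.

1/CL = 1/Crs − 1/Ccw.
1/CL = 1/26.9 − 1/72 = 0.02329.
CL = 42.937 mL/cmH2O.

42.9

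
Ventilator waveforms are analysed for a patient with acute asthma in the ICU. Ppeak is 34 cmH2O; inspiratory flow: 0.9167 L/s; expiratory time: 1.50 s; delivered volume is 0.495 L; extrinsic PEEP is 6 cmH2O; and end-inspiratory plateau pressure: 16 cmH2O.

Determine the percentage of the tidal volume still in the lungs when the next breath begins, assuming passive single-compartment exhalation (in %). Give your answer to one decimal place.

21.4

R = (PIP − Pplat)/V̇ = (34 − 16) / 0.9167 = 18.0/0.9167 = 19.636 cmH2O·s/L.
C = Vt/(Pplat − PEEP) = 495.0 / (16 − 6) = 495.0/10.0 = 49.5 mL/cmH2O.
τ = R × C = 19.636 × 0.0495 L/cmH2O = 0.972 s.
Fraction remaining at end-expiration = e^(−Te/τ) = e^(−1.50/0.972) = 0.2137 → 21.37%.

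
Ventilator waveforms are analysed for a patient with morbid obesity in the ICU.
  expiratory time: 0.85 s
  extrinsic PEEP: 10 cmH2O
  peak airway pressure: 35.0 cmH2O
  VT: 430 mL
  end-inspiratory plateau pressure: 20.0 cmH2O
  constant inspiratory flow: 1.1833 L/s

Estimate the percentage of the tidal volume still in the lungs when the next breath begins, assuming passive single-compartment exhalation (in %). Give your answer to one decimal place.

21.0

R = (PIP − Pplat)/V̇ = (35.0 − 20.0) / 1.1833 = 15.0/1.1833 = 12.676 cmH2O·s/L.
C = Vt/(Pplat − PEEP) = 430.0 / (20.0 − 10) = 430.0/10.0 = 43.0 mL/cmH2O.
τ = R × C = 12.676 × 0.043 L/cmH2O = 0.5451 s.
Fraction remaining at end-expiration = e^(−Te/τ) = e^(−0.85/0.5451) = 0.2103 → 21.03%.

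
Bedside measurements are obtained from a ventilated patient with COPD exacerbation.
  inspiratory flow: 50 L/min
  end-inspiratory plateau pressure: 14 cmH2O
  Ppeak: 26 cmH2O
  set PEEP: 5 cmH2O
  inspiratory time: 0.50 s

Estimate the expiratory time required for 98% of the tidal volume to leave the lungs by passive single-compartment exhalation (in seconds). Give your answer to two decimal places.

Flow: 50 L/min ÷ 60 = 0.8333 L/s.
Vt = flow × Ti = 0.8333 L/s × 0.50 s × 1000 mL/L = 416.65 mL.
R = (PIP − Pplat)/V̇ = (26 − 14) / 0.8333 = 12.0/0.8333 = 14.401 cmH2O·s/L.
C = Vt/(Pplat − PEEP) = 416.65 / (14 − 5) = 416.65/9.0 = 46.294 mL/cmH2O.
τ = R × C = 14.401 × 0.04629 L/cmH2O = 0.6666 s.
t = −τ·ln(1 − 0.98) = −0.6666·ln(0.02) = 2.608 s.

2.61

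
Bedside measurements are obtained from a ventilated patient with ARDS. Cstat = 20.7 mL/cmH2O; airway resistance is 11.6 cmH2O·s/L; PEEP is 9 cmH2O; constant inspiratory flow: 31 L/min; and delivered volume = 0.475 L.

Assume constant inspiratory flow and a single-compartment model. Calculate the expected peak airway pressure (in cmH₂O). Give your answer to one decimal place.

37.9

Flow: 31 L/min ÷ 60 = 0.5167 L/s.
Equation of motion (constant flow): PIP = Vt/C + R·V̇ + PEEP.
PIP = 475/20.7 + 11.6×0.5167 + 9 = 22.947 + 5.994 + 9 = 37.941 cmH2O.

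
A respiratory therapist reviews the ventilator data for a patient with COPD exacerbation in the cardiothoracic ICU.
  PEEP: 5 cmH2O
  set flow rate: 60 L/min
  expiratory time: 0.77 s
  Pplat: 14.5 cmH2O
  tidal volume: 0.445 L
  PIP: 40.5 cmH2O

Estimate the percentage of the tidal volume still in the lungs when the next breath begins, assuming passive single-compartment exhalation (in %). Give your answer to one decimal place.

Flow: 60 L/min ÷ 60 = 1 L/s.
R = (PIP − Pplat)/V̇ = (40.5 − 14.5) / 1 = 26.0/1 = 26.0 cmH2O·s/L.
C = Vt/(Pplat − PEEP) = 445.0 / (14.5 − 5) = 445.0/9.5 = 46.842 mL/cmH2O.
τ = R × C = 26.0 × 0.04684 L/cmH2O = 1.218 s.
Fraction remaining at end-expiration = e^(−Te/τ) = e^(−0.77/1.218) = 0.5314 → 53.14%.

53.1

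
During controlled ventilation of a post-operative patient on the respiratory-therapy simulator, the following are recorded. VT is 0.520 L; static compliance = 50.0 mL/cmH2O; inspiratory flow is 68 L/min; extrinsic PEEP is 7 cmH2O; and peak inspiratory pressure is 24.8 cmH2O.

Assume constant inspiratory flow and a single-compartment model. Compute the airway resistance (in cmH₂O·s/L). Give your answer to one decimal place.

Flow: 68 L/min ÷ 60 = 1.1333 L/s.
Equation of motion (constant flow): PIP = Vt/C + R·V̇ + PEEP.
R·V̇ = PIP − Vt/C − PEEP = 24.8 − 520/50.0 − 7 = 24.8 − 10.4 − 7 = 7.4 cmH2O.
R = 7.4 / 1.1333 = 6.53 cmH2O·s/L.

6.5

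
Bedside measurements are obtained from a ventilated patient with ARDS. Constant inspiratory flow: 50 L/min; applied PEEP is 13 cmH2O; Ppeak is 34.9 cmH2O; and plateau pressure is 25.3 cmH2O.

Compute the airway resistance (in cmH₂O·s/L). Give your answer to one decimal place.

Flow: 50 L/min ÷ 60 = 0.8333 L/s.
Raw = (PIP − Pplat) / flow = (34.9 − 25.3) / 0.8333 = 9.6 / 0.8333 = 11.52 cmH2O·s/L.

11.5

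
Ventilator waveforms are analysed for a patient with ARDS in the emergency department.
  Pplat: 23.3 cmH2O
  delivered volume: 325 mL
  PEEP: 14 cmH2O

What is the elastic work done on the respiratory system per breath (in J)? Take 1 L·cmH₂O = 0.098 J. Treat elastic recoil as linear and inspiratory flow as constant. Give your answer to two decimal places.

Elastic work ≈ ½ × (Pplat − PEEP) × Vt = 0.5 × (23.3 − 14) × 0.325 L = 0.5 × 9.3 × 0.325 = 1.511 L·cmH2O.
× 0.098 J/(L·cmH2O) → 0.1481 J.

0.15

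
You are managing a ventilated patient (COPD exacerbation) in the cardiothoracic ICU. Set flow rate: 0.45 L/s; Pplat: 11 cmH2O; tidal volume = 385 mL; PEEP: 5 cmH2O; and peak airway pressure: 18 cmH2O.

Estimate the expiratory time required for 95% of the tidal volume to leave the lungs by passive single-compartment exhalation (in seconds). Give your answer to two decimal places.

R = (PIP − Pplat)/V̇ = (18 − 11) / 0.45 = 7.0/0.45 = 15.556 cmH2O·s/L.
C = Vt/(Pplat − PEEP) = 385.0 / (11 − 5) = 385.0/6.0 = 64.167 mL/cmH2O.
τ = R × C = 15.556 × 0.06417 L/cmH2O = 0.9982 s.
t = −τ·ln(1 − 0.95) = −0.9982·ln(0.05) = 2.99 s.

2.99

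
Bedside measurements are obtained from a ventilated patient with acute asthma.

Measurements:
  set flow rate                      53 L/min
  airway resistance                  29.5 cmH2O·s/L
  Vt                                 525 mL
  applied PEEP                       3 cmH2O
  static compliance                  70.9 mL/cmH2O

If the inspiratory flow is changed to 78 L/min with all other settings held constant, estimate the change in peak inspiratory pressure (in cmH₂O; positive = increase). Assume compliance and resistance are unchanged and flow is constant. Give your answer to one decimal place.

12.3

Flow: 53 L/min ÷ 60 = 0.8833 L/s.
New flow: 78 L/min ÷ 60 = 1.3 L/s.
PIP = Vt/C + R·V̇ + PEEP (constant-flow equation of motion).
Only the resistive term changes: ΔPIP = R × ΔV̇ = 29.5 × (1.3 − 0.8833) = 29.5 × 0.4167 = 12.293 cmH2O.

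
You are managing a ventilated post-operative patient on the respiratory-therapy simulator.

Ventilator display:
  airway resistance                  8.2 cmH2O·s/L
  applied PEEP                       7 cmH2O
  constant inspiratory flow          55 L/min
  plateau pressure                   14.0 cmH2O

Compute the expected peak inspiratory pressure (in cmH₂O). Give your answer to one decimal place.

Flow: 55 L/min ÷ 60 = 0.9167 L/s.
PIP = Pplat + Raw × flow = 14.0 + 8.2 × 0.9167 = 14.0 + 7.517 = 21.517 cmH2O.

21.5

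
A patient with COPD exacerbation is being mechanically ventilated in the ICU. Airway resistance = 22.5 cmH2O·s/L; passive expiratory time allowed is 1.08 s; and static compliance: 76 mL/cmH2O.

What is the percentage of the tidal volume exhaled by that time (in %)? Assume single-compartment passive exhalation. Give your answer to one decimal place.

τ = R × C = 22.5 × 76 mL/cmH2O = 22.5 × 0.076 L/cmH2O = 1.71 s.
Passive exhalation: V(t)/V₀ = e^(−t/τ) = e^(−1.08/1.71) = 0.5318.
Fraction exhaled = 1 − 0.5318 = 0.4682 → 46.82%.

46.8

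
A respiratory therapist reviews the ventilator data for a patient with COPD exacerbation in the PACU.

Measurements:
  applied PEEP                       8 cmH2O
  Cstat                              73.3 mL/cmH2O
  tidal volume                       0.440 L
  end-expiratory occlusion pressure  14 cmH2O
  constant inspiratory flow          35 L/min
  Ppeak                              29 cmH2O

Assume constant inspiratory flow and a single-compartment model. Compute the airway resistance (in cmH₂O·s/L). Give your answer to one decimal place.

Flow: 35 L/min ÷ 60 = 0.5833 L/s.
Total PEEP = 14 cmH2O (set 8 + intrinsic 6); this is the baseline alveolar pressure.
Equation of motion (constant flow): PIP = Vt/C + R·V̇ + PEEP.
R·V̇ = PIP − Vt/C − PEEP = 29 − 440/73.3 − 14 = 29 − 6.003 − 14 = 8.997 cmH2O.
R = 8.997 / 0.5833 = 15.424 cmH2O·s/L.

15.4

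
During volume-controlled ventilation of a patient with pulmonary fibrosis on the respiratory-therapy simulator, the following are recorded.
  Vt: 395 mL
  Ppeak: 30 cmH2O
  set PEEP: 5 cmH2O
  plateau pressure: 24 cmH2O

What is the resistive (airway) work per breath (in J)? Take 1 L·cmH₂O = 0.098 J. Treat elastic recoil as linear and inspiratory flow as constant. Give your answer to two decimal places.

0.23

With constant inspiratory flow the resistive pressure is constant at PIP − Pplat = 30 − 24 = 6.0 cmH2O, so resistive work = 6.0 × 0.395 = 2.37 L·cmH2O.
× 0.098 J/(L·cmH2O) → 0.2323 J.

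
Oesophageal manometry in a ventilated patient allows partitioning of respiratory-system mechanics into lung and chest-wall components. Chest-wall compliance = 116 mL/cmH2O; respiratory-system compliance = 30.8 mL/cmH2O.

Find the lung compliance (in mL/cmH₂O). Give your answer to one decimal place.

41.9

1/CL = 1/Crs − 1/Ccw.
1/CL = 1/30.8 − 1/116 = 0.02385.
CL = 41.929 mL/cmH2O.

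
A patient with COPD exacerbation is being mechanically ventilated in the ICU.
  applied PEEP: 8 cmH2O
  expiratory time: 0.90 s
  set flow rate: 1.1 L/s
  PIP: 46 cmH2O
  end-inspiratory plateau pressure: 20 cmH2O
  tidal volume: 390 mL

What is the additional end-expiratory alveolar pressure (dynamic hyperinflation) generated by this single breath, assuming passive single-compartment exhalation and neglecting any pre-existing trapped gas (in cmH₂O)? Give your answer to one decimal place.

3.7

R = (PIP − Pplat)/V̇ = (46 − 20) / 1.1 = 26.0/1.1 = 23.636 cmH2O·s/L.
C = Vt/(Pplat − PEEP) = 390.0 / (20 − 8) = 390.0/12.0 = 32.5 mL/cmH2O.
τ = R × C = 23.636 × 0.0325 L/cmH2O = 0.7682 s.
Fraction remaining = e^(−Te/τ) = e^(−0.90/0.7682) = 0.3099; trapped volume = 390.0 × 0.3099 = 120.86 mL.
Additional alveolar pressure from trapping ≈ V_trapped / C = 120.86 / 32.5 = 3.719 cmH2O.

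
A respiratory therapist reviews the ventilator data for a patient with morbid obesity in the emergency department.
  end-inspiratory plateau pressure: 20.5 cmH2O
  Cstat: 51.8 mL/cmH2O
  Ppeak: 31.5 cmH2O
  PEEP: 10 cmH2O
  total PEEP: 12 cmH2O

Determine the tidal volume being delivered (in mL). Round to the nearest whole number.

440

End-expiratory occlusion gives total PEEP = 12 cmH2O (intrinsic PEEP = 12 − 10 = 2). Use total PEEP for the elastic gradient.
Vt = Cstat × (Pplat − PEEPtotal) = 51.8 × (20.5 − 12) = 51.8 × 8.5 = 440.3 mL.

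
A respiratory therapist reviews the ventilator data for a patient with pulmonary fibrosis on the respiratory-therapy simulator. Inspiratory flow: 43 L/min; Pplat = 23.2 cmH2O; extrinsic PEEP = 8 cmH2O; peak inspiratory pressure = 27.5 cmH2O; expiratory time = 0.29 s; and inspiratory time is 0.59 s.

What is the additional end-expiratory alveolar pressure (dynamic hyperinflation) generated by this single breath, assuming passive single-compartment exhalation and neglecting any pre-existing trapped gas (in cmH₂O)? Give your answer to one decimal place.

Flow: 43 L/min ÷ 60 = 0.7167 L/s.
Vt = flow × Ti = 0.7167 L/s × 0.59 s × 1000 mL/L = 422.85 mL.
R = (PIP − Pplat)/V̇ = (27.5 − 23.2) / 0.7167 = 4.3/0.7167 = 6.0 cmH2O·s/L.
C = Vt/(Pplat − PEEP) = 422.85 / (23.2 − 8) = 422.85/15.2 = 27.819 mL/cmH2O.
τ = R × C = 6.0 × 0.02782 L/cmH2O = 0.1669 s.
Fraction remaining = e^(−Te/τ) = e^(−0.29/0.1669) = 0.1759; trapped volume = 422.85 × 0.1759 = 74.379 mL.
Additional alveolar pressure from trapping ≈ V_trapped / C = 74.379 / 27.819 = 2.674 cmH2O.

2.7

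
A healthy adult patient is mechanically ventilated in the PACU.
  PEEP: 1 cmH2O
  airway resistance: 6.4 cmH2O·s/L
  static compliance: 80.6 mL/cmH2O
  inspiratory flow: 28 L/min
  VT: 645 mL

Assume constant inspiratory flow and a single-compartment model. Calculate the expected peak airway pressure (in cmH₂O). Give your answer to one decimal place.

Flow: 28 L/min ÷ 60 = 0.4667 L/s.
Equation of motion (constant flow): PIP = Vt/C + R·V̇ + PEEP.
PIP = 645/80.6 + 6.4×0.4667 + 1 = 8.002 + 2.987 + 1 = 11.989 cmH2O.

12.0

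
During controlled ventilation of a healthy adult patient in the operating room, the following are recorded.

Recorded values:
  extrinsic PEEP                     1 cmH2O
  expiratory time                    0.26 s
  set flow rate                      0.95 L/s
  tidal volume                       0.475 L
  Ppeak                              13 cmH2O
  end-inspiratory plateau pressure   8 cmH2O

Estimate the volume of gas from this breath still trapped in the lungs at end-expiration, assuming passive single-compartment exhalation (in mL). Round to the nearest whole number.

229

R = (PIP − Pplat)/V̇ = (13 − 8) / 0.95 = 5.0/0.95 = 5.263 cmH2O·s/L.
C = Vt/(Pplat − PEEP) = 475.0 / (8 − 1) = 475.0/7.0 = 67.857 mL/cmH2O.
τ = R × C = 5.263 × 0.06786 L/cmH2O = 0.3571 s.
Fraction remaining = e^(−Te/τ) = e^(−0.26/0.3571) = 0.4828.
Trapped volume = 475.0 × 0.4828 = 229.33 mL.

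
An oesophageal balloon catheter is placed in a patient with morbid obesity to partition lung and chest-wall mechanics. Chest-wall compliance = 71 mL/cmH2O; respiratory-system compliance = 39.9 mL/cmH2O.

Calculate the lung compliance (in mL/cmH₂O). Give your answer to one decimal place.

1/CL = 1/Crs − 1/Ccw.
1/CL = 1/39.9 − 1/71 = 0.01098.
CL = 91.075 mL/cmH2O.

91.1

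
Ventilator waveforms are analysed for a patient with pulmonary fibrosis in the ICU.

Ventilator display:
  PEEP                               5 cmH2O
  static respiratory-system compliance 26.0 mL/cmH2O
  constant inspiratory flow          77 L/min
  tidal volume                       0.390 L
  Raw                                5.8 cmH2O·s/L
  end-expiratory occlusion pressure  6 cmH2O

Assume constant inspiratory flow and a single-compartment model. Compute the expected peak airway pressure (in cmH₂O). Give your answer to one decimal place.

Flow: 77 L/min ÷ 60 = 1.2833 L/s.
Total PEEP = 6 cmH2O (set 5 + intrinsic 1); this is the baseline alveolar pressure.
Equation of motion (constant flow): PIP = Vt/C + R·V̇ + PEEP.
PIP = 390/26.0 + 5.8×1.2833 + 6 = 15.0 + 7.443 + 6 = 28.443 cmH2O.

28.4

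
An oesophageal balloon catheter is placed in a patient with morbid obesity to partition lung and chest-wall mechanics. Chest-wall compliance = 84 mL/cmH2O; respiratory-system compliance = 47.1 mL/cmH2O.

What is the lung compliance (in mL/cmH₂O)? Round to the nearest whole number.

107

1/CL = 1/Crs − 1/Ccw.
1/CL = 1/47.1 − 1/84 = 0.009327.
CL = 107.22 mL/cmH2O.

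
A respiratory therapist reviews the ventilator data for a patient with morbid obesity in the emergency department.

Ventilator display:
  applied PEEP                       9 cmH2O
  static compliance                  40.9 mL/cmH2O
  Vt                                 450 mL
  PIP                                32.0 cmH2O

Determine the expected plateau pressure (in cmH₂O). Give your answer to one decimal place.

Pplat = PEEP + Vt / Cstat = 9 + 450 / 40.9 = 9 + 11.002 = 20.002 cmH2O.

20.0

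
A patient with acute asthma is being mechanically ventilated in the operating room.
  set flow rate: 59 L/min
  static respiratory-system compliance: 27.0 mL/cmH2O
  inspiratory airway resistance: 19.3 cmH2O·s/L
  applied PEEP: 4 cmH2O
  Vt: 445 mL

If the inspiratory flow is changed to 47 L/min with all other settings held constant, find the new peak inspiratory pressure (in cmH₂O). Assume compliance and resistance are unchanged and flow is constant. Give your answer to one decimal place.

Flow: 59 L/min ÷ 60 = 0.9833 L/s.
New flow: 47 L/min ÷ 60 = 0.7833 L/s.
PIP = Vt/C + R·V̇ + PEEP (constant-flow equation of motion).
Only the resistive term changes: ΔPIP = R × ΔV̇ = 19.3 × (0.7833 − 0.9833) = 19.3 × -0.2 = -3.86 cmH2O.
Original PIP = 445/27.0 + 19.3×0.9833 + 4 = 39.459 cmH2O; new PIP = 39.459 + (-3.86) = 35.599 cmH2O.

35.6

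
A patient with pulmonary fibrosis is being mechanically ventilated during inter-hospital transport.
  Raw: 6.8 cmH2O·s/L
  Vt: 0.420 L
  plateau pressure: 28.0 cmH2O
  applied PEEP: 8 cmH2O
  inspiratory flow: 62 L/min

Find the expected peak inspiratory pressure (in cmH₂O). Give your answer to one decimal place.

35.0

Flow: 62 L/min ÷ 60 = 1.0333 L/s.
PIP = Pplat + Raw × flow = 28.0 + 6.8 × 1.0333 = 28.0 + 7.026 = 35.026 cmH2O.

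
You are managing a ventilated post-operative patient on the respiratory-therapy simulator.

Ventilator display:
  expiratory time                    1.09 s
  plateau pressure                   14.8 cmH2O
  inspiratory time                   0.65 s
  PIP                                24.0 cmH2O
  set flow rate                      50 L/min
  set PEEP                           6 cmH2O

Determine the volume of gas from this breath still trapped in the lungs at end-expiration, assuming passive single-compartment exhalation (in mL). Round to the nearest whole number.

Flow: 50 L/min ÷ 60 = 0.8333 L/s.
Vt = flow × Ti = 0.8333 L/s × 0.65 s × 1000 mL/L = 541.65 mL.
R = (PIP − Pplat)/V̇ = (24.0 − 14.8) / 0.8333 = 9.2/0.8333 = 11.04 cmH2O·s/L.
C = Vt/(Pplat − PEEP) = 541.65 / (14.8 − 6) = 541.65/8.8 = 61.551 mL/cmH2O.
τ = R × C = 11.04 × 0.06155 L/cmH2O = 0.6795 s.
Fraction remaining = e^(−Te/τ) = e^(−1.09/0.6795) = 0.2011.
Trapped volume = 541.65 × 0.2011 = 108.93 mL.

109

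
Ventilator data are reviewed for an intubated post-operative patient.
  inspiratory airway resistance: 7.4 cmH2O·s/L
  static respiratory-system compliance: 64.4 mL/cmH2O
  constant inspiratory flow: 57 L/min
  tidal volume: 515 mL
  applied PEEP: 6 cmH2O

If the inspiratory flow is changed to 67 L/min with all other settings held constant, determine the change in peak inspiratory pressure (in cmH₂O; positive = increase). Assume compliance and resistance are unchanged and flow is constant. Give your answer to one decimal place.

1.2

Flow: 57 L/min ÷ 60 = 0.95 L/s.
New flow: 67 L/min ÷ 60 = 1.1167 L/s.
PIP = Vt/C + R·V̇ + PEEP (constant-flow equation of motion).
Only the resistive term changes: ΔPIP = R × ΔV̇ = 7.4 × (1.1167 − 0.95) = 7.4 × 0.1667 = 1.234 cmH2O.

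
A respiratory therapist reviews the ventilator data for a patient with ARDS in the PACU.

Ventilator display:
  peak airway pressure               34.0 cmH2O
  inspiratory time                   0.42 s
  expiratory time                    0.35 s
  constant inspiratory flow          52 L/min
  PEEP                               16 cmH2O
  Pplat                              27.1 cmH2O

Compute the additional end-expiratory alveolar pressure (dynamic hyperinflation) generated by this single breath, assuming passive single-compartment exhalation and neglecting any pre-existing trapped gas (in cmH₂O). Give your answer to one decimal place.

Flow: 52 L/min ÷ 60 = 0.8667 L/s.
Vt = flow × Ti = 0.8667 L/s × 0.42 s × 1000 mL/L = 364.01 mL.
R = (PIP − Pplat)/V̇ = (34.0 − 27.1) / 0.8667 = 6.9/0.8667 = 7.961 cmH2O·s/L.
C = Vt/(Pplat − PEEP) = 364.01 / (27.1 − 16) = 364.01/11.1 = 32.794 mL/cmH2O.
τ = R × C = 7.961 × 0.03279 L/cmH2O = 0.261 s.
Fraction remaining = e^(−Te/τ) = e^(−0.35/0.261) = 0.2616; trapped volume = 364.01 × 0.2616 = 95.225 mL.
Additional alveolar pressure from trapping ≈ V_trapped / C = 95.225 / 32.794 = 2.904 cmH2O.

2.9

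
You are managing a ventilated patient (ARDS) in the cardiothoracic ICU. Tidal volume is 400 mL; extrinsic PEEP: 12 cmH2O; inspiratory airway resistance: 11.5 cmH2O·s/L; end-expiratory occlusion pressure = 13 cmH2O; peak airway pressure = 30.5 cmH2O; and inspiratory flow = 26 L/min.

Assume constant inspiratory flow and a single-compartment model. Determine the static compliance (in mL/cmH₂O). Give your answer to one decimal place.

Flow: 26 L/min ÷ 60 = 0.4333 L/s.
Total PEEP = 13 cmH2O (set 12 + intrinsic 1); this is the baseline alveolar pressure.
Equation of motion (constant flow): PIP = Vt/C + R·V̇ + PEEP.
Vt/C = PIP − R·V̇ − PEEP = 30.5 − 11.5×0.4333 − 13 = 30.5 − 4.983 − 13 = 12.517 cmH2O.
C = Vt / 12.517 = 400 / 12.517 = 31.957 mL/cmH2O.

32.0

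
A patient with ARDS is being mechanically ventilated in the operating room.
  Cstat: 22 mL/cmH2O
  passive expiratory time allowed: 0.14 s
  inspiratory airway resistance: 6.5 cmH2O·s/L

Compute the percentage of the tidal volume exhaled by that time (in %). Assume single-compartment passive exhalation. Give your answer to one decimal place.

τ = R × C = 6.5 × 22 mL/cmH2O = 6.5 × 0.022 L/cmH2O = 0.143 s.
Passive exhalation: V(t)/V₀ = e^(−t/τ) = e^(−0.14/0.143) = 0.3757.
Fraction exhaled = 1 − 0.3757 = 0.6243 → 62.43%.

62.4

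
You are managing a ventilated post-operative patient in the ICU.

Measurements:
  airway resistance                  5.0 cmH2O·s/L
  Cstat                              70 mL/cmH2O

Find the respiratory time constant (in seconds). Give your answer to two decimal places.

0.35

τ = R × C = 5.0 × 70 mL/cmH2O = 5.0 × 0.070 L/cmH2O = 0.35 s.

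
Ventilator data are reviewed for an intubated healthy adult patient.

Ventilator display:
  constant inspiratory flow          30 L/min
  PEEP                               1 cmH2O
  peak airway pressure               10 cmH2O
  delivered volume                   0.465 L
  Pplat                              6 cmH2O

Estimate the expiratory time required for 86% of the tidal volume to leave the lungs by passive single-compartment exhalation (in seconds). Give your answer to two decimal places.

1.46

Flow: 30 L/min ÷ 60 = 0.5 L/s.
R = (PIP − Pplat)/V̇ = (10 − 6) / 0.5 = 4.0/0.5 = 8.0 cmH2O·s/L.
C = Vt/(Pplat − PEEP) = 465.0 / (6 − 1) = 465.0/5.0 = 93.0 mL/cmH2O.
τ = R × C = 8.0 × 0.093 L/cmH2O = 0.744 s.
t = −τ·ln(1 − 0.86) = −0.744·ln(0.14) = 1.463 s.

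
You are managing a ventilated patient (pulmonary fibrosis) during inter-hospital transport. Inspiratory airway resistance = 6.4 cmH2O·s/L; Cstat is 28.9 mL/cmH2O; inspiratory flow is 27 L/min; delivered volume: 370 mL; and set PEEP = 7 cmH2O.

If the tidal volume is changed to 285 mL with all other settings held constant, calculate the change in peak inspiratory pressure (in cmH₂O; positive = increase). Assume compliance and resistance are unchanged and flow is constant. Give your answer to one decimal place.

-2.9

PIP = Vt/C + R·V̇ + PEEP (constant-flow equation of motion).
Only the elastic term changes: ΔPIP = ΔVt / C = (285 − 370) / 28.9 = -2.941 cmH2O.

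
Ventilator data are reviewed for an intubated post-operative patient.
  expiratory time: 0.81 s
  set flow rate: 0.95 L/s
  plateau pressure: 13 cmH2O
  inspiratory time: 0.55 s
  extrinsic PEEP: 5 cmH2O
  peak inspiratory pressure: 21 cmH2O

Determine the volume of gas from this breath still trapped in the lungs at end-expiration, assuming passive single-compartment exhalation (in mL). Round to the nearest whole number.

Vt = flow × Ti = 0.95 L/s × 0.55 s × 1000 mL/L = 522.5 mL.
R = (PIP − Pplat)/V̇ = (21 − 13) / 0.95 = 8.0/0.95 = 8.421 cmH2O·s/L.
C = Vt/(Pplat − PEEP) = 522.5 / (13 − 5) = 522.5/8.0 = 65.313 mL/cmH2O.
τ = R × C = 8.421 × 0.06531 L/cmH2O = 0.55 s.
Fraction remaining = e^(−Te/τ) = e^(−0.81/0.55) = 0.2293.
Trapped volume = 522.5 × 0.2293 = 119.81 mL.

120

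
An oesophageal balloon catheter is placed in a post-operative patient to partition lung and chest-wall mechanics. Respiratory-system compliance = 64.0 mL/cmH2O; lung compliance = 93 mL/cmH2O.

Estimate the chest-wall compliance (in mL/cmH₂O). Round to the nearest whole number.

205

1/Ccw = 1/Crs − 1/CL.
1/Ccw = 1/64.0 − 1/93 = 0.004872.
Ccw = 205.25 mL/cmH2O.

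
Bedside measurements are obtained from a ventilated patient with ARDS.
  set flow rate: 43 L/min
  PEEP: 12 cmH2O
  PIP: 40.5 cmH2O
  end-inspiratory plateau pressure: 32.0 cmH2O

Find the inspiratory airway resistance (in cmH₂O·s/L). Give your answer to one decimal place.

11.9

Flow: 43 L/min ÷ 60 = 0.7167 L/s.
Raw = (PIP − Pplat) / flow = (40.5 − 32.0) / 0.7167 = 8.5 / 0.7167 = 11.86 cmH2O·s/L.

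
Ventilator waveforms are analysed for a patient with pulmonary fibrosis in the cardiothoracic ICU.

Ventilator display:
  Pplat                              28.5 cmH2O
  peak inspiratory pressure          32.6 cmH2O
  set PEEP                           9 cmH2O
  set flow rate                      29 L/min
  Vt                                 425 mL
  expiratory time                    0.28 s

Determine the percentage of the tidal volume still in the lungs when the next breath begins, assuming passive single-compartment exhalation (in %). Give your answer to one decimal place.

Flow: 29 L/min ÷ 60 = 0.4833 L/s.
R = (PIP − Pplat)/V̇ = (32.6 − 28.5) / 0.4833 = 4.1/0.4833 = 8.483 cmH2O·s/L.
C = Vt/(Pplat − PEEP) = 425.0 / (28.5 − 9) = 425.0/19.5 = 21.795 mL/cmH2O.
τ = R × C = 8.483 × 0.0218 L/cmH2O = 0.1849 s.
Fraction remaining at end-expiration = e^(−Te/τ) = e^(−0.28/0.1849) = 0.22 → 22.0%.

22.0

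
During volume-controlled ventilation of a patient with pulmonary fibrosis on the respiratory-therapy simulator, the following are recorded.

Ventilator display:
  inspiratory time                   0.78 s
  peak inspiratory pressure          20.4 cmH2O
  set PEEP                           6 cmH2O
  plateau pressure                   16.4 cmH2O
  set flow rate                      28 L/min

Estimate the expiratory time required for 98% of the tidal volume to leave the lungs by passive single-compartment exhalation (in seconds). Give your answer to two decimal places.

1.17

Flow: 28 L/min ÷ 60 = 0.4667 L/s.
Vt = flow × Ti = 0.4667 L/s × 0.78 s × 1000 mL/L = 364.03 mL.
R = (PIP − Pplat)/V̇ = (20.4 − 16.4) / 0.4667 = 4.0/0.4667 = 8.571 cmH2O·s/L.
C = Vt/(Pplat − PEEP) = 364.03 / (16.4 − 6) = 364.03/10.4 = 35.003 mL/cmH2O.
τ = R × C = 8.571 × 0.035 L/cmH2O = 0.3 s.
t = −τ·ln(1 − 0.98) = −0.3·ln(0.02) = 1.174 s.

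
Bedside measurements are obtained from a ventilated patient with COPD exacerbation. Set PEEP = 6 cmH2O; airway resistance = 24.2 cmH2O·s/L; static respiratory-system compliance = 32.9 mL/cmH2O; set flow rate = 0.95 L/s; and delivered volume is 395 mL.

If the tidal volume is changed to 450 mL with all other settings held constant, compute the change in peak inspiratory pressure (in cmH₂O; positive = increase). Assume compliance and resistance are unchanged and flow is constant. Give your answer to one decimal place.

1.7

PIP = Vt/C + R·V̇ + PEEP (constant-flow equation of motion).
Only the elastic term changes: ΔPIP = ΔVt / C = (450 − 395) / 32.9 = 1.672 cmH2O.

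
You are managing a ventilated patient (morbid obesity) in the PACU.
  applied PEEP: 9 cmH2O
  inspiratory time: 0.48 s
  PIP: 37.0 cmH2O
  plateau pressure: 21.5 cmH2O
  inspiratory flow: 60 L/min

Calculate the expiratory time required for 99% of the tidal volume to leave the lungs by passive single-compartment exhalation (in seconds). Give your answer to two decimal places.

Flow: 60 L/min ÷ 60 = 1 L/s.
Vt = flow × Ti = 1 L/s × 0.48 s × 1000 mL/L = 480.0 mL.
R = (PIP − Pplat)/V̇ = (37.0 − 21.5) / 1 = 15.5/1 = 15.5 cmH2O·s/L.
C = Vt/(Pplat − PEEP) = 480.0 / (21.5 − 9) = 480.0/12.5 = 38.4 mL/cmH2O.
τ = R × C = 15.5 × 0.0384 L/cmH2O = 0.5952 s.
t = −τ·ln(1 − 0.99) = −0.5952·ln(0.01) = 2.741 s.

2.74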